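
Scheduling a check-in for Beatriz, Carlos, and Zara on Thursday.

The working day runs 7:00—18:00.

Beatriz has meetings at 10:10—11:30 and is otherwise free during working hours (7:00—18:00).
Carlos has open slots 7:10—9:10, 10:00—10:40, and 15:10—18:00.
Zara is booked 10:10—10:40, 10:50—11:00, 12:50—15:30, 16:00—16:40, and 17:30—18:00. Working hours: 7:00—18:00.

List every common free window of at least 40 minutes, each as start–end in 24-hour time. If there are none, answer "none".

07:10–09:10, 16:40–17:30

Beatriz free within 07:00–18:00: 07:00–10:10, 11:30–18:00.
Zara free within 07:00–18:00: 07:00–10:10, 10:40–10:50, 11:00–12:50, 15:30–16:00, 16:40–17:30.
Beatriz ∩ Carlos: 07:10–09:10, 10:00–10:10, 15:10–18:00.
Beatriz ∩ Carlos ∩ Zara: 07:10–09:10, 10:00–10:10, 15:30–16:00, 16:40–17:30.
Windows ≥ 40 min: 07:10–09:10, 16:40–17:30.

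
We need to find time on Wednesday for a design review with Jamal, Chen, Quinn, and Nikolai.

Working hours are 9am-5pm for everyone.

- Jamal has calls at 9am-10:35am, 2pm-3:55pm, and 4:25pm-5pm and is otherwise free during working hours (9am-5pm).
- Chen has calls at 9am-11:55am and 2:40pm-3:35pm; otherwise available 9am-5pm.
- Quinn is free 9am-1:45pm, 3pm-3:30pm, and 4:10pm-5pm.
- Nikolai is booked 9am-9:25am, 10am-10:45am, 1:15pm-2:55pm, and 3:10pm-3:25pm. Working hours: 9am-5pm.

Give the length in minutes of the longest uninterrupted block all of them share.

80 minutes

Jamal free within 09:00–17:00: 10:35–14:00, 15:55–16:25.
Chen free within 09:00–17:00: 11:55–14:40, 15:35–17:00.
Nikolai free within 09:00–17:00: 09:25–10:00, 10:45–13:15, 14:55–15:10, 15:25–17:00.
Jamal ∩ Chen: 11:55–14:00, 15:55–16:25.
Jamal ∩ Chen ∩ Quinn: 11:55–13:45, 16:10–16:25.
Jamal ∩ Chen ∩ Quinn ∩ Nikolai: 11:55–13:15, 16:10–16:25.
Common window lengths: 80, 15 min; longest is 80.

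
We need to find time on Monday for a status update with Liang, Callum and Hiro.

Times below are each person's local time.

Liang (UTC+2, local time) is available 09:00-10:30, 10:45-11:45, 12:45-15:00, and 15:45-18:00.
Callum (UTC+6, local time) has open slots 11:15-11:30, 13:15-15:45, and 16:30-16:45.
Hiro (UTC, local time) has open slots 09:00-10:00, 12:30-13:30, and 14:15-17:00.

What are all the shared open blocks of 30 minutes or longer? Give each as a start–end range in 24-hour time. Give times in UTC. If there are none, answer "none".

Liang → UTC: 07:00–08:30, 08:45–09:45, 10:45–13:00, 13:45–16:00.
Callum → UTC: 05:15–05:30, 07:15–09:45, 10:30–10:45.
Hiro → UTC: 09:00–10:00, 12:30–13:30, 14:15–17:00.
Liang ∩ Callum: 07:15–08:30, 08:45–09:45.
Liang ∩ Callum ∩ Hiro: 09:00–09:45.
Windows ≥ 30 min: 09:00–09:45.

09:00–09:45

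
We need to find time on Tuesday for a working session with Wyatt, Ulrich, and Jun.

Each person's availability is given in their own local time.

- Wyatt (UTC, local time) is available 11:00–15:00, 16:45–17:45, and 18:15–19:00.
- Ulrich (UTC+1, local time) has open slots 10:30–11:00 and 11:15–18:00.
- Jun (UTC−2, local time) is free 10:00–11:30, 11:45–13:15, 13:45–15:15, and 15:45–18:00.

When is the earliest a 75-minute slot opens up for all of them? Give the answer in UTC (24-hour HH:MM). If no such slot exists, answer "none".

Wyatt → UTC: 11:00–15:00, 16:45–17:45, 18:15–19:00.
Ulrich → UTC: 09:30–10:00, 10:15–17:00.
Jun → UTC: 12:00–13:30, 13:45–15:15, 15:45–17:15, 17:45–20:00.
Wyatt ∩ Ulrich: 11:00–15:00, 16:45–17:00.
Wyatt ∩ Ulrich ∩ Jun: 12:00–13:30, 13:45–15:00, 16:45–17:00.
Windows ≥ 75 min: 12:00–13:30, 13:45–15:00.
Earliest such window starts at 12:00.

12:00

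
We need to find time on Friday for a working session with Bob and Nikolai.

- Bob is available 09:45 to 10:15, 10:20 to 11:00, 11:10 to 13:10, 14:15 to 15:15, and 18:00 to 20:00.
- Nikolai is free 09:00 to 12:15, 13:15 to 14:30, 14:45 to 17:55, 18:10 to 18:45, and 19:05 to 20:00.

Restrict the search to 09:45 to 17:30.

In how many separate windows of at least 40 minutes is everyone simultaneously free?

2

Bob ∩ Nikolai: 09:45–10:15, 10:20–11:00, 11:10–12:15, 14:15–14:30, 14:45–15:15, 18:10–18:45, 19:05–20:00.
Restricted to 09:45–17:30: 09:45–10:15, 10:20–11:00, 11:10–12:15, 14:15–14:30, 14:45–15:15.
Windows ≥ 40 min: 10:20–11:00, 11:10–12:15.
That's 2 windows.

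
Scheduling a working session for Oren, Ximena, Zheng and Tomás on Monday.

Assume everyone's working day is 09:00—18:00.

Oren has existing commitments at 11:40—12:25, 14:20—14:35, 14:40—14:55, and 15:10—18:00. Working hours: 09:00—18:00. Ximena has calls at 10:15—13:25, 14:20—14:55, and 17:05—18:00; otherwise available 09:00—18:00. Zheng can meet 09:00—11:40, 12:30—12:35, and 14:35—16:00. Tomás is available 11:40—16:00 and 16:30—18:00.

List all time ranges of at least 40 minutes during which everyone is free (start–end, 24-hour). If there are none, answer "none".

Oren free within 09:00–18:00: 09:00–11:40, 12:25–14:20, 14:35–14:40, 14:55–15:10.
Ximena free within 09:00–18:00: 09:00–10:15, 13:25–14:20, 14:55–17:05.
Oren ∩ Ximena: 09:00–10:15, 13:25–14:20, 14:55–15:10.
Oren ∩ Ximena ∩ Zheng: 09:00–10:15, 14:55–15:10.
Oren ∩ Ximena ∩ Zheng ∩ Tomás: 14:55–15:10.
Windows ≥ 40 min: (none).

none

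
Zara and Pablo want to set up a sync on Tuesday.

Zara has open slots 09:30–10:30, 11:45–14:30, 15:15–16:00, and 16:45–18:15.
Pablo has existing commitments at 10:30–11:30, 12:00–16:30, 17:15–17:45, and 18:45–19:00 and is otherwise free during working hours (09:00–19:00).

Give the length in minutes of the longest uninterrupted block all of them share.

Pablo free within 09:00–19:00: 09:00–10:30, 11:30–12:00, 16:30–17:15, 17:45–18:45.
Zara ∩ Pablo: 09:30–10:30, 11:45–12:00, 16:45–17:15, 17:45–18:15.
Common window lengths: 60, 15, 30, 30 min; longest is 60.

60 minutes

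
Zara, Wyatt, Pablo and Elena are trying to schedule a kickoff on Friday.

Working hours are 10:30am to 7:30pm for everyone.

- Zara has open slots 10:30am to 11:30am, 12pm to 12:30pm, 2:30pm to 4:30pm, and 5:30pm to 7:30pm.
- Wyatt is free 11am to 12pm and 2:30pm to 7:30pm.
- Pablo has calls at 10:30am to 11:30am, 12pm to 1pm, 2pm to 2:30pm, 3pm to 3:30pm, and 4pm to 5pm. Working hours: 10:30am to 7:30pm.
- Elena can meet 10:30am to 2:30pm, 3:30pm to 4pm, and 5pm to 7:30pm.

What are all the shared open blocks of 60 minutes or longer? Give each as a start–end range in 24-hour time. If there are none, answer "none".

Pablo free within 10:30–19:30: 11:30–12:00, 13:00–14:00, 14:30–15:00, 15:30–16:00, 17:00–19:30.
Zara ∩ Wyatt: 11:00–11:30, 14:30–16:30, 17:30–19:30.
Zara ∩ Wyatt ∩ Pablo: 14:30–15:00, 15:30–16:00, 17:30–19:30.
Zara ∩ Wyatt ∩ Pablo ∩ Elena: 15:30–16:00, 17:30–19:30.
Windows ≥ 60 min: 17:30–19:30.

17:30–19:30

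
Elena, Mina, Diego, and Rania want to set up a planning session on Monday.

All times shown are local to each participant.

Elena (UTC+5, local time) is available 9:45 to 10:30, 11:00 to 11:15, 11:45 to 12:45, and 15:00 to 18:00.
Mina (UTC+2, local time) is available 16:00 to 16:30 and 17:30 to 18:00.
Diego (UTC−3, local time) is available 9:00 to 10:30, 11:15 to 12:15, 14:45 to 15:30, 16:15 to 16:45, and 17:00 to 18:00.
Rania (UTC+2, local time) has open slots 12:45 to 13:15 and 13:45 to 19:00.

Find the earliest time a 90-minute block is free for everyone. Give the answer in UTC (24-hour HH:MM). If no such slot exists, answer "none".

none

Elena → UTC: 04:45–05:30, 06:00–06:15, 06:45–07:45, 10:00–13:00.
Mina → UTC: 14:00–14:30, 15:30–16:00.
Diego → UTC: 12:00–13:30, 14:15–15:15, 17:45–18:30, 19:15–19:45, 20:00–21:00.
Rania → UTC: 10:45–11:15, 11:45–17:00.
Elena ∩ Mina: (none).
Elena ∩ Mina ∩ Diego: (none).
Elena ∩ Mina ∩ Diego ∩ Rania: (none).
Windows ≥ 90 min: (none).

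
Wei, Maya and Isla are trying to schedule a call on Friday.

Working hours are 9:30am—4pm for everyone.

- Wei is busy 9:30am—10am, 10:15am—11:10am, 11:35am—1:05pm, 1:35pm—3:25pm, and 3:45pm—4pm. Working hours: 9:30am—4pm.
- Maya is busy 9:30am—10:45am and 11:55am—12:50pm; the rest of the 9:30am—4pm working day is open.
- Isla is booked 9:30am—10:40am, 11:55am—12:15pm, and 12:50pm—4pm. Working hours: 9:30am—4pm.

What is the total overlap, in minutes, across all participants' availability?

25 minutes

Wei free within 09:30–16:00: 10:00–10:15, 11:10–11:35, 13:05–13:35, 15:25–15:45.
Maya free within 09:30–16:00: 10:45–11:55, 12:50–16:00.
Isla free within 09:30–16:00: 10:40–11:55, 12:15–12:50.
Wei ∩ Maya: 11:10–11:35, 13:05–13:35, 15:25–15:45.
Wei ∩ Maya ∩ Isla: 11:10–11:35.
Total common minutes: 25.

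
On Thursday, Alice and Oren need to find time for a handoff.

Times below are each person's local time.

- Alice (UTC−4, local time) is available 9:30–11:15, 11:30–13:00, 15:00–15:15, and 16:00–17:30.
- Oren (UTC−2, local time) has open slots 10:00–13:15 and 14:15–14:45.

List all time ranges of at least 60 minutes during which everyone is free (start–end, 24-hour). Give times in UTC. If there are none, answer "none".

13:30–15:15

Alice → UTC: 13:30–15:15, 15:30–17:00, 19:00–19:15, 20:00–21:30.
Oren → UTC: 12:00–15:15, 16:15–16:45.
Alice ∩ Oren: 13:30–15:15, 16:15–16:45.
Windows ≥ 60 min: 13:30–15:15.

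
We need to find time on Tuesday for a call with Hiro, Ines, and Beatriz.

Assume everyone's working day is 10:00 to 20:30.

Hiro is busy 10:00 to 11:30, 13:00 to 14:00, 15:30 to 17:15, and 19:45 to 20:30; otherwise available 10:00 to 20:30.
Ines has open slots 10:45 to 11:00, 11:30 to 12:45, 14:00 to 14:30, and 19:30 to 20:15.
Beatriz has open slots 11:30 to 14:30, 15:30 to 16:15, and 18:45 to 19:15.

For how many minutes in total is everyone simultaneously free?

105 minutes

Hiro free within 10:00–20:30: 11:30–13:00, 14:00–15:30, 17:15–19:45.
Hiro ∩ Ines: 11:30–12:45, 14:00–14:30, 19:30–19:45.
Hiro ∩ Ines ∩ Beatriz: 11:30–12:45, 14:00–14:30.
Total common minutes: 75 + 30 = 105.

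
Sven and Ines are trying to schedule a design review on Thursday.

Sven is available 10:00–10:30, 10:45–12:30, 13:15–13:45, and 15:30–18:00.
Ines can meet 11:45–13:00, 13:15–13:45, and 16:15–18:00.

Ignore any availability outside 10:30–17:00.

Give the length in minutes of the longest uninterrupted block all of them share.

Sven ∩ Ines: 11:45–12:30, 13:15–13:45, 16:15–18:00.
Restricted to 10:30–17:00: 11:45–12:30, 13:15–13:45, 16:15–17:00.
Common window lengths: 45, 30, 45 min; longest is 45.

45 minutes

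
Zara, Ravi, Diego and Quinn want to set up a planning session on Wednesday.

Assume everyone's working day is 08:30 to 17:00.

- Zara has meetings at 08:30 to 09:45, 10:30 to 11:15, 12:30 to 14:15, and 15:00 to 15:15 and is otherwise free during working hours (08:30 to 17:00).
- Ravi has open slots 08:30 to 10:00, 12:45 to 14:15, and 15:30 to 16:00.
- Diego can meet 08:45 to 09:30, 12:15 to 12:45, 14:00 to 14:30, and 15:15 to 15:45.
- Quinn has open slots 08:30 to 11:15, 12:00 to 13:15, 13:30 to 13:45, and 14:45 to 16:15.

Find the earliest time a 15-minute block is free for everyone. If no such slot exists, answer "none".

15:30

Zara free within 08:30–17:00: 09:45–10:30, 11:15–12:30, 14:15–15:00, 15:15–17:00.
Zara ∩ Ravi: 09:45–10:00, 15:30–16:00.
Zara ∩ Ravi ∩ Diego: 15:30–15:45.
Zara ∩ Ravi ∩ Diego ∩ Quinn: 15:30–15:45.
Windows ≥ 15 min: 15:30–15:45.
Earliest such window starts at 15:30.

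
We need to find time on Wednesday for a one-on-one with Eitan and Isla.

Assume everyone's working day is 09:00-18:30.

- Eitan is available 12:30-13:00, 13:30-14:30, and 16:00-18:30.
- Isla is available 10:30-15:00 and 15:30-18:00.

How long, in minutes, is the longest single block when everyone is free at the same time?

120 minutes

Eitan ∩ Isla: 12:30–13:00, 13:30–14:30, 16:00–18:00.
Common window lengths: 30, 60, 120 min; longest is 120.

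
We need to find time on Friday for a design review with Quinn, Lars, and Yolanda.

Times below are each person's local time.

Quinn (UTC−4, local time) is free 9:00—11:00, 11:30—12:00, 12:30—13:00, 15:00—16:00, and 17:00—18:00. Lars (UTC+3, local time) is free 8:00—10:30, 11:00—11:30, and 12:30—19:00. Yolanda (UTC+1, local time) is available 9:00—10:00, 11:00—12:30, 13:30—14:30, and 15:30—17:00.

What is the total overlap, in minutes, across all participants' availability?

90 minutes

Quinn → UTC: 13:00–15:00, 15:30–16:00, 16:30–17:00, 19:00–20:00, 21:00–22:00.
Lars → UTC: 05:00–07:30, 08:00–08:30, 09:30–16:00.
Yolanda → UTC: 08:00–09:00, 10:00–11:30, 12:30–13:30, 14:30–16:00.
Quinn ∩ Lars: 13:00–15:00, 15:30–16:00.
Quinn ∩ Lars ∩ Yolanda: 13:00–13:30, 14:30–15:00, 15:30–16:00.
Total common minutes: 30 + 30 + 30 = 90.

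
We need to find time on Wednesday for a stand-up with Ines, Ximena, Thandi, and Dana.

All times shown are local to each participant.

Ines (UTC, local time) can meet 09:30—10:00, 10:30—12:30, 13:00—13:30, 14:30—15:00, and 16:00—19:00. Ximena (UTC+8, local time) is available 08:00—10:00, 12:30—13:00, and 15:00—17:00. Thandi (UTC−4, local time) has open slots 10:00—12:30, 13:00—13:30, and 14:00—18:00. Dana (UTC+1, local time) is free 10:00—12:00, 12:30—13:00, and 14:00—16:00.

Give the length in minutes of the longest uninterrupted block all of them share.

Ines → UTC: 09:30–10:00, 10:30–12:30, 13:00–13:30, 14:30–15:00, 16:00–19:00.
Ximena → UTC: 00:00–02:00, 04:30–05:00, 07:00–09:00.
Thandi → UTC: 14:00–16:30, 17:00–17:30, 18:00–22:00.
Dana → UTC: 09:00–11:00, 11:30–12:00, 13:00–15:00.
Ines ∩ Ximena: (none).
Ines ∩ Ximena ∩ Thandi: (none).
Ines ∩ Ximena ∩ Thandi ∩ Dana: (none).
No common window.

0 minutes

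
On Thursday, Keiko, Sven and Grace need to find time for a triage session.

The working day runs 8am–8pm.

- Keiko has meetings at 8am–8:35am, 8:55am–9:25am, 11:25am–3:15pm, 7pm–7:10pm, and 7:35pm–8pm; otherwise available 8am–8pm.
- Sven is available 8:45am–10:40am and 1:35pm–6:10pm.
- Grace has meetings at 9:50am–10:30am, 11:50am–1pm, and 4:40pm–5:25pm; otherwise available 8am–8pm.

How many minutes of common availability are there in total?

Keiko free within 08:00–20:00: 08:35–08:55, 09:25–11:25, 15:15–19:00, 19:10–19:35.
Grace free within 08:00–20:00: 08:00–09:50, 10:30–11:50, 13:00–16:40, 17:25–20:00.
Keiko ∩ Sven: 08:45–08:55, 09:25–10:40, 15:15–18:10.
Keiko ∩ Sven ∩ Grace: 08:45–08:55, 09:25–09:50, 10:30–10:40, 15:15–16:40, 17:25–18:10.
Total common minutes: 10 + 25 + 10 + 85 + 45 = 175.

175 minutes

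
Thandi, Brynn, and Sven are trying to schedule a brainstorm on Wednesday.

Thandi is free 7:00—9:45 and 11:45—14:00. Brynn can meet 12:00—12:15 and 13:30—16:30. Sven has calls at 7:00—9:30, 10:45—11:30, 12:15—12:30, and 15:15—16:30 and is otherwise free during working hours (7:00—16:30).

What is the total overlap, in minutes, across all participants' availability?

Sven free within 07:00–16:30: 09:30–10:45, 11:30–12:15, 12:30–15:15.
Thandi ∩ Brynn: 12:00–12:15, 13:30–14:00.
Thandi ∩ Brynn ∩ Sven: 12:00–12:15, 13:30–14:00.
Total common minutes: 15 + 30 = 45.

45 minutes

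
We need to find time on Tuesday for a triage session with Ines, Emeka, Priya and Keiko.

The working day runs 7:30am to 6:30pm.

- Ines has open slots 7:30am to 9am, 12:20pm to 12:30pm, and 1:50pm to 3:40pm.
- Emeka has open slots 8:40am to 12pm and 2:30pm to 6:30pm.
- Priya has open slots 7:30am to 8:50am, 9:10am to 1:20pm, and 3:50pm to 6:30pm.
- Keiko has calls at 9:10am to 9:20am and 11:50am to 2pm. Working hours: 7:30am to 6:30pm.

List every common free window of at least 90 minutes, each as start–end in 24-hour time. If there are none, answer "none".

Keiko free within 07:30–18:30: 07:30–09:10, 09:20–11:50, 14:00–18:30.
Ines ∩ Emeka: 08:40–09:00, 14:30–15:40.
Ines ∩ Emeka ∩ Priya: 08:40–08:50.
Ines ∩ Emeka ∩ Priya ∩ Keiko: 08:40–08:50.
Windows ≥ 90 min: (none).

none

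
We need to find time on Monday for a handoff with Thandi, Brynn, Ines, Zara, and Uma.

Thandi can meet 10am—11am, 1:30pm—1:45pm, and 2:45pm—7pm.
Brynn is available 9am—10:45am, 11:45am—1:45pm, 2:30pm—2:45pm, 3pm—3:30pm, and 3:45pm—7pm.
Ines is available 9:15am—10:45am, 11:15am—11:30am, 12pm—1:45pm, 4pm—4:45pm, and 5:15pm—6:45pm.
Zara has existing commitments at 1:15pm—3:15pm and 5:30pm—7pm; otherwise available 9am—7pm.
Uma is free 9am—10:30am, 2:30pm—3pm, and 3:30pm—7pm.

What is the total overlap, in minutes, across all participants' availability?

90 minutes

Zara free within 09:00–19:00: 09:00–13:15, 15:15–17:30.
Thandi ∩ Brynn: 10:00–10:45, 13:30–13:45, 15:00–15:30, 15:45–19:00.
Thandi ∩ Brynn ∩ Ines: 10:00–10:45, 13:30–13:45, 16:00–16:45, 17:15–18:45.
Thandi ∩ Brynn ∩ Ines ∩ Zara: 10:00–10:45, 16:00–16:45, 17:15–17:30.
Thandi ∩ Brynn ∩ Ines ∩ Zara ∩ Uma: 10:00–10:30, 16:00–16:45, 17:15–17:30.
Total common minutes: 30 + 45 + 15 = 90.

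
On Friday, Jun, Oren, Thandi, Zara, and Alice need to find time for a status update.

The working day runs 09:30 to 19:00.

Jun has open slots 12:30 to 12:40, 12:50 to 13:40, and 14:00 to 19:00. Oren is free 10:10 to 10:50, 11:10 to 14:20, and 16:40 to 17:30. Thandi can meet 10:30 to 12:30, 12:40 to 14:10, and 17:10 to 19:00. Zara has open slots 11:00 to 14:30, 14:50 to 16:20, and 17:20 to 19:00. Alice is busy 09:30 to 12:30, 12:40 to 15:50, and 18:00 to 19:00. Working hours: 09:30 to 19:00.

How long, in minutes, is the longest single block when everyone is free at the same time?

10 minutes

Alice free within 09:30–19:00: 12:30–12:40, 15:50–18:00.
Jun ∩ Oren: 12:30–12:40, 12:50–13:40, 14:00–14:20, 16:40–17:30.
Jun ∩ Oren ∩ Thandi: 12:50–13:40, 14:00–14:10, 17:10–17:30.
Jun ∩ Oren ∩ Thandi ∩ Zara: 12:50–13:40, 14:00–14:10, 17:20–17:30.
Jun ∩ Oren ∩ Thandi ∩ Zara ∩ Alice: 17:20–17:30.
Single common window of 10 minutes.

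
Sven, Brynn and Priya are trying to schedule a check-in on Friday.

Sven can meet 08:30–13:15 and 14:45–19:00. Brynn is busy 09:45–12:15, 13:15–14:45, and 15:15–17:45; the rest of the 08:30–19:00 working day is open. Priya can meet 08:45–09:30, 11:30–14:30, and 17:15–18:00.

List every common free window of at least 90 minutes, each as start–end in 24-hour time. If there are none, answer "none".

Brynn free within 08:30–19:00: 08:30–09:45, 12:15–13:15, 14:45–15:15, 17:45–19:00.
Sven ∩ Brynn: 08:30–09:45, 12:15–13:15, 14:45–15:15, 17:45–19:00.
Sven ∩ Brynn ∩ Priya: 08:45–09:30, 12:15–13:15, 17:45–18:00.
Windows ≥ 90 min: (none).

none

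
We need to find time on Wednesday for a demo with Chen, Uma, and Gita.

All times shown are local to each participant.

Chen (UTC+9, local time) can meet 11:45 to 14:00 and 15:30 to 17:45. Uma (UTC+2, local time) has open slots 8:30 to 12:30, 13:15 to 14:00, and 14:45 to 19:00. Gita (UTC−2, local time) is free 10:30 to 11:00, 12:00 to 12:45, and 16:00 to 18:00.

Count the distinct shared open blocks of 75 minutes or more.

0

Chen → UTC: 02:45–05:00, 06:30–08:45.
Uma → UTC: 06:30–10:30, 11:15–12:00, 12:45–17:00.
Gita → UTC: 12:30–13:00, 14:00–14:45, 18:00–20:00.
Chen ∩ Uma: 06:30–08:45.
Chen ∩ Uma ∩ Gita: (none).
Windows ≥ 75 min: (none).
That's 0 windows.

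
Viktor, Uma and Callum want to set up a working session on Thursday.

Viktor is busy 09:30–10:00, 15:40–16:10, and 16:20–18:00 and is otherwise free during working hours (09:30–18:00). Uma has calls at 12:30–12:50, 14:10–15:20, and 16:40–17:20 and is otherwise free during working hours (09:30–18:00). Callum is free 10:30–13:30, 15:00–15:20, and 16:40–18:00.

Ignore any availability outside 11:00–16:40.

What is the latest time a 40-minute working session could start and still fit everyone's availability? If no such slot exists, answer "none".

12:50

Viktor free within 09:30–18:00: 10:00–15:40, 16:10–16:20.
Uma free within 09:30–18:00: 09:30–12:30, 12:50–14:10, 15:20–16:40, 17:20–18:00.
Viktor ∩ Uma: 10:00–12:30, 12:50–14:10, 15:20–15:40, 16:10–16:20.
Viktor ∩ Uma ∩ Callum: 10:30–12:30, 12:50–13:30.
Restricted to 11:00–16:40: 11:00–12:30, 12:50–13:30.
Windows ≥ 40 min: 11:00–12:30, 12:50–13:30.
Latest start in the last window 12:50–13:30 is 13:30 − 40 min = 12:50.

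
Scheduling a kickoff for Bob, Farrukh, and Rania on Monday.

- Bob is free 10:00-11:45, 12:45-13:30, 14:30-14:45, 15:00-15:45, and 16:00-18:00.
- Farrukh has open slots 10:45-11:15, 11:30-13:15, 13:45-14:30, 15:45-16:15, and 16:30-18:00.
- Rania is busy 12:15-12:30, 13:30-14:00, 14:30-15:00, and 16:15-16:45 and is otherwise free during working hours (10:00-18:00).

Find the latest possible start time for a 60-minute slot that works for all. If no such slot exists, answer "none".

Rania free within 10:00–18:00: 10:00–12:15, 12:30–13:30, 14:00–14:30, 15:00–16:15, 16:45–18:00.
Bob ∩ Farrukh: 10:45–11:15, 11:30–11:45, 12:45–13:15, 16:00–16:15, 16:30–18:00.
Bob ∩ Farrukh ∩ Rania: 10:45–11:15, 11:30–11:45, 12:45–13:15, 16:00–16:15, 16:45–18:00.
Windows ≥ 60 min: 16:45–18:00.
Latest start in the last window 16:45–18:00 is 18:00 − 60 min = 17:00.

17:00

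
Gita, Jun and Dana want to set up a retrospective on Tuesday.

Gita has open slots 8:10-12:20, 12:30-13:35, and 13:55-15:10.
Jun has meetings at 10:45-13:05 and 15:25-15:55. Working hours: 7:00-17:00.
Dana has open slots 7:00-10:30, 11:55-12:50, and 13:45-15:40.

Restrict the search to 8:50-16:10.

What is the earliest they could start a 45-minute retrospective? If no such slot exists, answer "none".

Jun free within 07:00–17:00: 07:00–10:45, 13:05–15:25, 15:55–17:00.
Gita ∩ Jun: 08:10–10:45, 13:05–13:35, 13:55–15:10.
Gita ∩ Jun ∩ Dana: 08:10–10:30, 13:55–15:10.
Restricted to 08:50–16:10: 08:50–10:30, 13:55–15:10.
Windows ≥ 45 min: 08:50–10:30, 13:55–15:10.
Earliest such window starts at 08:50.

08:50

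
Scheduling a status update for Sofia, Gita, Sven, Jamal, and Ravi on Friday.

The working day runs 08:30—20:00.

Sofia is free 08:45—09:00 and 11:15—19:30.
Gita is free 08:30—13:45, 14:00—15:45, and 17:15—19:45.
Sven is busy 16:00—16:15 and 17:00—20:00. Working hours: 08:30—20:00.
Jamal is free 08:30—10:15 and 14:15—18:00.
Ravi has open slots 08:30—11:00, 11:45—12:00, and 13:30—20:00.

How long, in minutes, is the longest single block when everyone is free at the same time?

Sven free within 08:30–20:00: 08:30–16:00, 16:15–17:00.
Sofia ∩ Gita: 08:45–09:00, 11:15–13:45, 14:00–15:45, 17:15–19:30.
Sofia ∩ Gita ∩ Sven: 08:45–09:00, 11:15–13:45, 14:00–15:45.
Sofia ∩ Gita ∩ Sven ∩ Jamal: 08:45–09:00, 14:15–15:45.
Sofia ∩ Gita ∩ Sven ∩ Jamal ∩ Ravi: 08:45–09:00, 14:15–15:45.
Common window lengths: 15, 90 min; longest is 90.

90 minutes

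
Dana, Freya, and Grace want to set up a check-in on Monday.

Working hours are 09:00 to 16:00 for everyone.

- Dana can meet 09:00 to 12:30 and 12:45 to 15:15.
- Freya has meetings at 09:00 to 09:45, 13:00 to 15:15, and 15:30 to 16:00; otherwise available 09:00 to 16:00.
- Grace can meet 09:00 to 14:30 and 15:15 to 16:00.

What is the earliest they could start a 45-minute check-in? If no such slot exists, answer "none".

09:45

Freya free within 09:00–16:00: 09:45–13:00, 15:15–15:30.
Dana ∩ Freya: 09:45–12:30, 12:45–13:00.
Dana ∩ Freya ∩ Grace: 09:45–12:30, 12:45–13:00.
Windows ≥ 45 min: 09:45–12:30.
Earliest such window starts at 09:45.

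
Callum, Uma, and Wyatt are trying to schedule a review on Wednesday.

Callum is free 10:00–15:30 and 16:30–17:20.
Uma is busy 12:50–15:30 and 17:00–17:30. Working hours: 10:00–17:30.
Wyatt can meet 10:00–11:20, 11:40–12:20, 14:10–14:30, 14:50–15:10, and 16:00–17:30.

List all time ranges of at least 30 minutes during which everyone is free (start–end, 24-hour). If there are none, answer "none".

10:00–11:20, 11:40–12:20, 16:30–17:00

Uma free within 10:00–17:30: 10:00–12:50, 15:30–17:00.
Callum ∩ Uma: 10:00–12:50, 16:30–17:00.
Callum ∩ Uma ∩ Wyatt: 10:00–11:20, 11:40–12:20, 16:30–17:00.
Windows ≥ 30 min: 10:00–11:20, 11:40–12:20, 16:30–17:00.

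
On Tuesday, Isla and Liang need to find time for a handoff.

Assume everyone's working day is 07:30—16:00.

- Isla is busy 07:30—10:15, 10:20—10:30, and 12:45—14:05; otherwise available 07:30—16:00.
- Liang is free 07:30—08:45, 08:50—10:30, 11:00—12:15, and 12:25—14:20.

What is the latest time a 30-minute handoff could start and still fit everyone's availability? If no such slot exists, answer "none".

Isla free within 07:30–16:00: 10:15–10:20, 10:30–12:45, 14:05–16:00.
Isla ∩ Liang: 10:15–10:20, 11:00–12:15, 12:25–12:45, 14:05–14:20.
Windows ≥ 30 min: 11:00–12:15.
Latest start in the last window 11:00–12:15 is 12:15 − 30 min = 11:45.

11:45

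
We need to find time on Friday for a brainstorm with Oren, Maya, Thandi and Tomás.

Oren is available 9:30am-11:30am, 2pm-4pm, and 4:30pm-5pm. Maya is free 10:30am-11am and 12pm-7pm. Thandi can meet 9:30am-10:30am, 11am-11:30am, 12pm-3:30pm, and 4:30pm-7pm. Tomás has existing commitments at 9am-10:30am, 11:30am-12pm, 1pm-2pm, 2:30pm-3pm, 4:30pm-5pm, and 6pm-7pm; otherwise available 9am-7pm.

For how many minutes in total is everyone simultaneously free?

60 minutes

Tomás free within 09:00–19:00: 10:30–11:30, 12:00–13:00, 14:00–14:30, 15:00–16:30, 17:00–18:00.
Oren ∩ Maya: 10:30–11:00, 14:00–16:00, 16:30–17:00.
Oren ∩ Maya ∩ Thandi: 14:00–15:30, 16:30–17:00.
Oren ∩ Maya ∩ Thandi ∩ Tomás: 14:00–14:30, 15:00–15:30.
Total common minutes: 30 + 30 = 60.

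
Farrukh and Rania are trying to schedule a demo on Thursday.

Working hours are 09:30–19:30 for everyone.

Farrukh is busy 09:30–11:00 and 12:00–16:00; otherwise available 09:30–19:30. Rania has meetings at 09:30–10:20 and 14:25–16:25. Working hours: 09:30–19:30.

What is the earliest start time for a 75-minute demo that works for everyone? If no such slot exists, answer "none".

16:25

Farrukh free within 09:30–19:30: 11:00–12:00, 16:00–19:30.
Rania free within 09:30–19:30: 10:20–14:25, 16:25–19:30.
Farrukh ∩ Rania: 11:00–12:00, 16:25–19:30.
Windows ≥ 75 min: 16:25–19:30.
Earliest such window starts at 16:25.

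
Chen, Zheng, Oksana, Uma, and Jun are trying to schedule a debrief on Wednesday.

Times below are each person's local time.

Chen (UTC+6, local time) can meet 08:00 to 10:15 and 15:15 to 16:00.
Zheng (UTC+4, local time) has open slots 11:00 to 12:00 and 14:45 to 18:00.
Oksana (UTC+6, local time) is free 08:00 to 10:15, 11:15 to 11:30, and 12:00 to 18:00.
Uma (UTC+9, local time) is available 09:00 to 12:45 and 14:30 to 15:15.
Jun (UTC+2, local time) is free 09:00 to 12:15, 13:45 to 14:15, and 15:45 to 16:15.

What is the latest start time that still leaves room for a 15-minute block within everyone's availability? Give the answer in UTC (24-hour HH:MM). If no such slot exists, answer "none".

none

Chen → UTC: 02:00–04:15, 09:15–10:00.
Zheng → UTC: 07:00–08:00, 10:45–14:00.
Oksana → UTC: 02:00–04:15, 05:15–05:30, 06:00–12:00.
Uma → UTC: 00:00–03:45, 05:30–06:15.
Jun → UTC: 07:00–10:15, 11:45–12:15, 13:45–14:15.
Chen ∩ Zheng: (none).
Chen ∩ Zheng ∩ Oksana: (none).
Chen ∩ Zheng ∩ Oksana ∩ Uma: (none).
Chen ∩ Zheng ∩ Oksana ∩ Uma ∩ Jun: (none).
Windows ≥ 15 min: (none).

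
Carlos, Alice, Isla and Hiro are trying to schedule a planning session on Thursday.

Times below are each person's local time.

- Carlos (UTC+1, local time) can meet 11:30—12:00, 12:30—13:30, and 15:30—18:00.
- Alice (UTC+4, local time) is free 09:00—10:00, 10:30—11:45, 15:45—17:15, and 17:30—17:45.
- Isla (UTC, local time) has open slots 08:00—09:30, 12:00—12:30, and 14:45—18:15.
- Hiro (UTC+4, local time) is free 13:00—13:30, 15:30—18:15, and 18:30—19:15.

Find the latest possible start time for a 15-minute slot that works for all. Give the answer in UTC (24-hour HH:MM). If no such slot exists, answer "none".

Carlos → UTC: 10:30–11:00, 11:30–12:30, 14:30–17:00.
Alice → UTC: 05:00–06:00, 06:30–07:45, 11:45–13:15, 13:30–13:45.
Isla → UTC: 08:00–09:30, 12:00–12:30, 14:45–18:15.
Hiro → UTC: 09:00–09:30, 11:30–14:15, 14:30–15:15.
Carlos ∩ Alice: 11:45–12:30.
Carlos ∩ Alice ∩ Isla: 12:00–12:30.
Carlos ∩ Alice ∩ Isla ∩ Hiro: 12:00–12:30.
Windows ≥ 15 min: 12:00–12:30.
Latest start in the last window 12:00–12:30 is 12:30 − 15 min = 12:15.

12:15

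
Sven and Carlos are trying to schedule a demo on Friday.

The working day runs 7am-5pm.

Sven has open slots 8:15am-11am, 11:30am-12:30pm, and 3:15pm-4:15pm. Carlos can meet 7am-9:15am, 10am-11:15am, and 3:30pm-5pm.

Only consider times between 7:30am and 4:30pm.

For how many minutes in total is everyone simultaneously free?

Sven ∩ Carlos: 08:15–09:15, 10:00–11:00, 15:30–16:15.
Restricted to 07:30–16:30: 08:15–09:15, 10:00–11:00, 15:30–16:15.
Total common minutes: 60 + 60 + 45 = 165.

165 minutes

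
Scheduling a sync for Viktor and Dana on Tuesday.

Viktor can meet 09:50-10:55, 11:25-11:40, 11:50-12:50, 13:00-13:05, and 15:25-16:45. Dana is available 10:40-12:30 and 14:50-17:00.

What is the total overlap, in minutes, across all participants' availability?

150 minutes

Viktor ∩ Dana: 10:40–10:55, 11:25–11:40, 11:50–12:30, 15:25–16:45.
Total common minutes: 15 + 15 + 40 + 80 = 150.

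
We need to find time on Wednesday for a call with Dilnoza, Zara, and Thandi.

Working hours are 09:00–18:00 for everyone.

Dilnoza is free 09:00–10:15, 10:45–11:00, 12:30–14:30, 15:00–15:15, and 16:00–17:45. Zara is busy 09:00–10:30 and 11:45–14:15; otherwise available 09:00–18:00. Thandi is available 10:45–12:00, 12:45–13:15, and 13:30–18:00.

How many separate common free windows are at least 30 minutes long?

Zara free within 09:00–18:00: 10:30–11:45, 14:15–18:00.
Dilnoza ∩ Zara: 10:45–11:00, 14:15–14:30, 15:00–15:15, 16:00–17:45.
Dilnoza ∩ Zara ∩ Thandi: 10:45–11:00, 14:15–14:30, 15:00–15:15, 16:00–17:45.
Windows ≥ 30 min: 16:00–17:45.
That's 1 window.

1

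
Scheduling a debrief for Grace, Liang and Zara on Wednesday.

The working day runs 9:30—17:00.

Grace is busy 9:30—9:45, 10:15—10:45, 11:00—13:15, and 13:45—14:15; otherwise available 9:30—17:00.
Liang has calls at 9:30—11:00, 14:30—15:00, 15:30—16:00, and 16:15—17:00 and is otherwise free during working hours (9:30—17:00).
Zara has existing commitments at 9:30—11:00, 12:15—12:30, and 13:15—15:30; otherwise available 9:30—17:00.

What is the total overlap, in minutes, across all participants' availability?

Grace free within 09:30–17:00: 09:45–10:15, 10:45–11:00, 13:15–13:45, 14:15–17:00.
Liang free within 09:30–17:00: 11:00–14:30, 15:00–15:30, 16:00–16:15.
Zara free within 09:30–17:00: 11:00–12:15, 12:30–13:15, 15:30–17:00.
Grace ∩ Liang: 13:15–13:45, 14:15–14:30, 15:00–15:30, 16:00–16:15.
Grace ∩ Liang ∩ Zara: 16:00–16:15.
Total common minutes: 15.

15 minutes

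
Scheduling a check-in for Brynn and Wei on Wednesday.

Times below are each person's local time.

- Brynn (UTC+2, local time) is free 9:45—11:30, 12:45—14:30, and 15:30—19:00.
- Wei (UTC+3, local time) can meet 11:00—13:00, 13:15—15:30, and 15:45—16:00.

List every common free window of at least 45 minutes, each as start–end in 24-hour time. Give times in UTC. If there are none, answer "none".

08:00–09:30, 10:45–12:30

Brynn → UTC: 07:45–09:30, 10:45–12:30, 13:30–17:00.
Wei → UTC: 08:00–10:00, 10:15–12:30, 12:45–13:00.
Brynn ∩ Wei: 08:00–09:30, 10:45–12:30.
Windows ≥ 45 min: 08:00–09:30, 10:45–12:30.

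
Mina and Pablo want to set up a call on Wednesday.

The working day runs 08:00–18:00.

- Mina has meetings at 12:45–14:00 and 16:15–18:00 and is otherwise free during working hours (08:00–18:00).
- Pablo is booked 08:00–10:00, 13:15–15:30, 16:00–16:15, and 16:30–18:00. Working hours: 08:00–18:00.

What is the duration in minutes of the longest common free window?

165 minutes

Mina free within 08:00–18:00: 08:00–12:45, 14:00–16:15.
Pablo free within 08:00–18:00: 10:00–13:15, 15:30–16:00, 16:15–16:30.
Mina ∩ Pablo: 10:00–12:45, 15:30–16:00.
Common window lengths: 165, 30 min; longest is 165.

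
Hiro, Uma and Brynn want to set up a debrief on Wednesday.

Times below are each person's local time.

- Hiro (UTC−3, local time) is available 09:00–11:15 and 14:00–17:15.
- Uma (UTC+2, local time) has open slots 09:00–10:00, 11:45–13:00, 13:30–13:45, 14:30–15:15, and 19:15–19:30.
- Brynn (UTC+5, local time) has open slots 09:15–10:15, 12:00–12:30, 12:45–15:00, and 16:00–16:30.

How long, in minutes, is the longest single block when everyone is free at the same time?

Hiro → UTC: 12:00–14:15, 17:00–20:15.
Uma → UTC: 07:00–08:00, 09:45–11:00, 11:30–11:45, 12:30–13:15, 17:15–17:30.
Brynn → UTC: 04:15–05:15, 07:00–07:30, 07:45–10:00, 11:00–11:30.
Hiro ∩ Uma: 12:30–13:15, 17:15–17:30.
Hiro ∩ Uma ∩ Brynn: (none).
No common window.

0 minutes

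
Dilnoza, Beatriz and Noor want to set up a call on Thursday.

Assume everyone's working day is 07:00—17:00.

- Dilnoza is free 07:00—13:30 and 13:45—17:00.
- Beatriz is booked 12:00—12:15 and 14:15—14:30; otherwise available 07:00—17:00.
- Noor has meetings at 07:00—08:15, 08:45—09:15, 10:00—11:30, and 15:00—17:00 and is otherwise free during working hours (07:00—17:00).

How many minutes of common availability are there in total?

240 minutes

Beatriz free within 07:00–17:00: 07:00–12:00, 12:15–14:15, 14:30–17:00.
Noor free within 07:00–17:00: 08:15–08:45, 09:15–10:00, 11:30–15:00.
Dilnoza ∩ Beatriz: 07:00–12:00, 12:15–13:30, 13:45–14:15, 14:30–17:00.
Dilnoza ∩ Beatriz ∩ Noor: 08:15–08:45, 09:15–10:00, 11:30–12:00, 12:15–13:30, 13:45–14:15, 14:30–15:00.
Total common minutes: 30 + 45 + 30 + 75 + 30 + 30 = 240.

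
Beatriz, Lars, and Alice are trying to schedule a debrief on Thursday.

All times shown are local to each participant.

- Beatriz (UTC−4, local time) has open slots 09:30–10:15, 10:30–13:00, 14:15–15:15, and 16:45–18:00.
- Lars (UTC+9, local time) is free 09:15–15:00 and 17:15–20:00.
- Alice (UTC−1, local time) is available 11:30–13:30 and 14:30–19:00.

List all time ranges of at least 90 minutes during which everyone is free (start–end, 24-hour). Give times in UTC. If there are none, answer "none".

Beatriz → UTC: 13:30–14:15, 14:30–17:00, 18:15–19:15, 20:45–22:00.
Lars → UTC: 00:15–06:00, 08:15–11:00.
Alice → UTC: 12:30–14:30, 15:30–20:00.
Beatriz ∩ Lars: (none).
Beatriz ∩ Lars ∩ Alice: (none).
Windows ≥ 90 min: (none).

none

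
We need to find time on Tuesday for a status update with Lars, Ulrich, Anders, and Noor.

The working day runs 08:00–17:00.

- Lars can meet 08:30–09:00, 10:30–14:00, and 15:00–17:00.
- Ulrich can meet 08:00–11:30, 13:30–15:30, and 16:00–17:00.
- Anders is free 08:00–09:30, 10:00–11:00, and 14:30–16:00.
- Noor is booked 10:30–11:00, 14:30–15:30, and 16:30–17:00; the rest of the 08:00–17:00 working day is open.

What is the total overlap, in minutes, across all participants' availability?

Noor free within 08:00–17:00: 08:00–10:30, 11:00–14:30, 15:30–16:30.
Lars ∩ Ulrich: 08:30–09:00, 10:30–11:30, 13:30–14:00, 15:00–15:30, 16:00–17:00.
Lars ∩ Ulrich ∩ Anders: 08:30–09:00, 10:30–11:00, 15:00–15:30.
Lars ∩ Ulrich ∩ Anders ∩ Noor: 08:30–09:00.
Total common minutes: 30.

30 minutes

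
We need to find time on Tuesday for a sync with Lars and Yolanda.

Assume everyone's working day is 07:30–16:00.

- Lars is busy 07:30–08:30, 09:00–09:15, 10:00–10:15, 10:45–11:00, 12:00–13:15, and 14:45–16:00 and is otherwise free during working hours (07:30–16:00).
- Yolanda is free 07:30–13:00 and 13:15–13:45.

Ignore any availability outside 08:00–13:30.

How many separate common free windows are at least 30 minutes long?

Lars free within 07:30–16:00: 08:30–09:00, 09:15–10:00, 10:15–10:45, 11:00–12:00, 13:15–14:45.
Lars ∩ Yolanda: 08:30–09:00, 09:15–10:00, 10:15–10:45, 11:00–12:00, 13:15–13:45.
Restricted to 08:00–13:30: 08:30–09:00, 09:15–10:00, 10:15–10:45, 11:00–12:00, 13:15–13:30.
Windows ≥ 30 min: 08:30–09:00, 09:15–10:00, 10:15–10:45, 11:00–12:00.
That's 4 windows.

4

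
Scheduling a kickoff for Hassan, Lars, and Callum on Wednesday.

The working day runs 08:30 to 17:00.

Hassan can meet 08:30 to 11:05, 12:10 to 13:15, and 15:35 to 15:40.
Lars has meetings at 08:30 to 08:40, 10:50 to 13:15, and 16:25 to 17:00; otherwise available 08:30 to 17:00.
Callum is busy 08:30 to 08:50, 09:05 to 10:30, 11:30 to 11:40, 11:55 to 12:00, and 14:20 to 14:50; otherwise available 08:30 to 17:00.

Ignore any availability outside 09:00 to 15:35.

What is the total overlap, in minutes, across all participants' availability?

Lars free within 08:30–17:00: 08:40–10:50, 13:15–16:25.
Callum free within 08:30–17:00: 08:50–09:05, 10:30–11:30, 11:40–11:55, 12:00–14:20, 14:50–17:00.
Hassan ∩ Lars: 08:40–10:50, 15:35–15:40.
Hassan ∩ Lars ∩ Callum: 08:50–09:05, 10:30–10:50, 15:35–15:40.
Restricted to 09:00–15:35: 09:00–09:05, 10:30–10:50.
Total common minutes: 5 + 20 = 25.

25 minutes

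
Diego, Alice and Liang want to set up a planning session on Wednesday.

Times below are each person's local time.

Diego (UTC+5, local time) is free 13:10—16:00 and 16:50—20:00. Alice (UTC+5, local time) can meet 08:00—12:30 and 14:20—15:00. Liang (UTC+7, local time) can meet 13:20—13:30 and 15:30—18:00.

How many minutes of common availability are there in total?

40 minutes

Diego → UTC: 08:10–11:00, 11:50–15:00.
Alice → UTC: 03:00–07:30, 09:20–10:00.
Liang → UTC: 06:20–06:30, 08:30–11:00.
Diego ∩ Alice: 09:20–10:00.
Diego ∩ Alice ∩ Liang: 09:20–10:00.
Total common minutes: 40.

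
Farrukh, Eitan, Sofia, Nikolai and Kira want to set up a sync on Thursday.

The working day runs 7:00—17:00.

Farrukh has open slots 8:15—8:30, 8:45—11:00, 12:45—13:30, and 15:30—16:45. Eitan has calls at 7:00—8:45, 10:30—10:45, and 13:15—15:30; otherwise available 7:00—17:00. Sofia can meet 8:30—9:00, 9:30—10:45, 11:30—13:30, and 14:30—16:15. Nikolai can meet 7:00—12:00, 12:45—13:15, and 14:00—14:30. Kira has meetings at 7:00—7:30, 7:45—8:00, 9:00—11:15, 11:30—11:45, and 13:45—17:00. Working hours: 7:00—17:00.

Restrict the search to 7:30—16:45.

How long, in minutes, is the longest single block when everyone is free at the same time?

Eitan free within 07:00–17:00: 08:45–10:30, 10:45–13:15, 15:30–17:00.
Kira free within 07:00–17:00: 07:30–07:45, 08:00–09:00, 11:15–11:30, 11:45–13:45.
Farrukh ∩ Eitan: 08:45–10:30, 10:45–11:00, 12:45–13:15, 15:30–16:45.
Farrukh ∩ Eitan ∩ Sofia: 08:45–09:00, 09:30–10:30, 12:45–13:15, 15:30–16:15.
Farrukh ∩ Eitan ∩ Sofia ∩ Nikolai: 08:45–09:00, 09:30–10:30, 12:45–13:15.
Farrukh ∩ Eitan ∩ Sofia ∩ Nikolai ∩ Kira: 08:45–09:00, 12:45–13:15.
Restricted to 07:30–16:45: 08:45–09:00, 12:45–13:15.
Common window lengths: 15, 30 min; longest is 30.

30 minutes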